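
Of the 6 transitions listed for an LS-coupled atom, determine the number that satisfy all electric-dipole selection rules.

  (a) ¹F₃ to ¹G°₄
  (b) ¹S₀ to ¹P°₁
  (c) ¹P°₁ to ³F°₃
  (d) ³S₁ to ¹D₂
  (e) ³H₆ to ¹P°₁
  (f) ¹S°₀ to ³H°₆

2

(a) allowed
(b) allowed
(c) forbidden (parity, ΔS, ΔL, ΔJ fail)
(d) forbidden (parity, ΔS, ΔL fail)
(e) forbidden (ΔS, ΔL, ΔJ fail)
(f) forbidden (parity, ΔS, ΔL, ΔJ fail)
Total allowed: 2 of 6.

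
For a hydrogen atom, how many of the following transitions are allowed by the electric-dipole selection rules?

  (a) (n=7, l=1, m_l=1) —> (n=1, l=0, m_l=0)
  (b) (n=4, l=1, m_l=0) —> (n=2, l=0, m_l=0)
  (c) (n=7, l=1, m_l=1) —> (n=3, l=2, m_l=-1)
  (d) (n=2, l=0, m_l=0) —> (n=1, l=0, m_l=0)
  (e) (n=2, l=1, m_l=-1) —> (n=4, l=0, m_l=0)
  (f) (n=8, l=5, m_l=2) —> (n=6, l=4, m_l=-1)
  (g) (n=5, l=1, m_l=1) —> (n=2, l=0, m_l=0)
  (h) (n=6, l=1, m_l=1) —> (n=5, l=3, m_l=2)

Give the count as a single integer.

(a) allowed
(b) allowed
(c) forbidden — Δm_l = -2 (E1 requires Δm_l = 0, ±1)
(d) forbidden — Δl = +0 (E1 requires Δl = ±1)
(e) allowed
(f) forbidden — Δm_l = -3 (E1 requires Δm_l = 0, ±1)
(g) allowed
(h) forbidden — Δl = +2 (E1 requires Δl = ±1)
Total allowed: 4 of 8.

4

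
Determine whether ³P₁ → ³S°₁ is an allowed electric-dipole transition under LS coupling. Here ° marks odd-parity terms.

Initial level: S=1, L=1, J=1, parity even. Final level: S=1, L=0, J=1, parity odd.
Parity must change: even → odd — ✓.
ΔS = 0: S: 1 → 1 — ✓.
ΔL = 0, ±1 (not L=0↔0): L: 1 → 0, ΔL = -1 — ✓.
ΔJ = 0, ±1 (not J=0↔0): J: 1 → 1, ΔJ = +0 — ✓.
All four E1 rules are satisfied.

allowed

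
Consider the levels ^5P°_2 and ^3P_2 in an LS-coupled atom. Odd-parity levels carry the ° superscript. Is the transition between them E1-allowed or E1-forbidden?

forbidden

ΔL = 0, ±1 (not L=0↔0): L: 1 → 1, ΔL = +0 — ok.
ΔS = 0: S: 2 → 1 — fails.
Parity must change: odd → even — ok.
ΔJ = 0, ±1 (not J=0↔0): J: 2 → 2, ΔJ = +0 — ok.
Rule(s) violated: ΔS.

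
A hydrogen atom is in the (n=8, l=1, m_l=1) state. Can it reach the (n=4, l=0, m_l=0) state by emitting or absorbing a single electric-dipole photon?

l: 1 → 0 (Δl = -1). Δl = ±1 satisfied.
Δm_l = 0 − (1) = -1. E1 requires Δm_l = 0, ±1: satisfied.
All E1 selection rules are satisfied.

allowed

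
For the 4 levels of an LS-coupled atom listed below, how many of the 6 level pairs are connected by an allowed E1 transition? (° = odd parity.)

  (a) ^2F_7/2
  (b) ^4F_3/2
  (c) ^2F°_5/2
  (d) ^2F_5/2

2

(a)–(b): forbidden (parity, ΔS, ΔJ).
(a)–(c): allowed.
(a)–(d): forbidden (parity).
(b)–(c): forbidden (ΔS).
(b)–(d): forbidden (parity, ΔS).
(c)–(d): allowed.
Allowed pairs: 2 of 6.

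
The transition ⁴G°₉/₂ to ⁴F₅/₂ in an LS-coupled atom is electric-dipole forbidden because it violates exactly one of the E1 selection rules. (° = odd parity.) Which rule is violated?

the ΔJ = 0, ±1 rule

Parity must change: odd → even — ok.
ΔS = 0: S: 3/2 → 3/2 — ok.
ΔL = 0, ±1 (not L=0↔0): L: 4 → 3, ΔL = -1 — ok.
ΔJ = 0, ±1 (not J=0↔0): J: 9/2 → 5/2, ΔJ = -2 — fails.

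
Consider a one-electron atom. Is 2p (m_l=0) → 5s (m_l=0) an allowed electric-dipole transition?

l: 1 → 0 (Δl = -1). Δl = ±1 ok.
Δm_l = 0 − (0) = +0. E1 requires Δm_l = 0, ±1: ok.
All E1 selection rules are satisfied.

allowed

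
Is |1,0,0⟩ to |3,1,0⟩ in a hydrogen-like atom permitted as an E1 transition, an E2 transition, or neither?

E1

Δl = 1 − 0 = +1; l_i + l_f = 1.
Δm_l = +0.
E1 (Δl = ±1, |Δm_l| ≤ 1): satisfied.
E2 (Δl = 0,±2, l_i+l_f ≥ 2, |Δm_l| ≤ 2): not satisfied.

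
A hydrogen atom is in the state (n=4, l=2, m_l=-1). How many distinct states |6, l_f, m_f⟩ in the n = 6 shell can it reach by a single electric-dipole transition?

5

E1 requires Δl = ±1, so l_f ∈ {1, 3}; with 0 ≤ l_f ≤ n_f−1 = 5, the allowed l_f values are {1, 3}.
For l_f = 1: m_f ∈ {m_i−1, m_i, m_i+1} ∩ [−1, 1] = {-1, 0} → 2 states.
For l_f = 3: m_f ∈ {m_i−1, m_i, m_i+1} ∩ [−3, 3] = {-2, -1, 0} → 3 states.
Total: 5.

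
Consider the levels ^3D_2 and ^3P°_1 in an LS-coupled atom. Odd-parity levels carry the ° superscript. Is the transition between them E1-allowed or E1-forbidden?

allowed

Parity must change: even → odd — ok.
ΔS = 0: S: 1 → 1 — ok.
ΔL = 0, ±1 (not L=0↔0): L: 2 → 1, ΔL = -1 — ok.
ΔJ = 0, ±1 (not J=0↔0): J: 2 → 1, ΔJ = -1 — ok.
All four E1 rules are satisfied.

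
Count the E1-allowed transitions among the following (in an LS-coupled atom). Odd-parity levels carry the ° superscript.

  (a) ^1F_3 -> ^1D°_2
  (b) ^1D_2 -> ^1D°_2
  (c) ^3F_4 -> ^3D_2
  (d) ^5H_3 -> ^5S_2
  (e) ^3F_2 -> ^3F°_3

(a) allowed
(b) allowed
(c) forbidden (parity, ΔJ fail)
(d) forbidden (parity, ΔL fail)
(e) allowed
Total allowed: 3 of 5.

3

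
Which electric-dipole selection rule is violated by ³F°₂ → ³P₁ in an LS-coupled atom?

Reading off the term symbols: S 1→1, L 3→1, J 2→1, parity odd→even.
Parity must change: odd → even — satisfied.
ΔS = 0: S: 1 → 1 — satisfied.
ΔL = 0, ±1 (not L=0↔0): L: 3 → 1, ΔL = -2 — violated.
ΔJ = 0, ±1 (not J=0↔0): J: 2 → 1, ΔJ = -1 — satisfied.

the ΔL = 0, ±1 rule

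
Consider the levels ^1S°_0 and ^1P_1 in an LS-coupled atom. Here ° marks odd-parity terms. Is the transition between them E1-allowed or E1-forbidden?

allowed

Initial level: S=0, L=0, J=0, parity odd. Final level: S=0, L=1, J=1, parity even.
Parity must change: odd → even — passes.
ΔS = 0: S: 0 → 0 — passes.
ΔL = 0, ±1 (not L=0↔0): L: 0 → 1, ΔL = +1 — passes.
ΔJ = 0, ±1 (not J=0↔0): J: 0 → 1, ΔJ = +1 — passes.
All four E1 rules are satisfied.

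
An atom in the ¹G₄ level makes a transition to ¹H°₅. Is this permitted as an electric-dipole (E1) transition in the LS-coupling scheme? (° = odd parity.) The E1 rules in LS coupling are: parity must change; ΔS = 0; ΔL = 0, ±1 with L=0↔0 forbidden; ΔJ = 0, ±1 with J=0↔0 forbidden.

allowed

Parity must change: even → odd — satisfied.
ΔS = 0: S: 0 → 0 — satisfied.
ΔL = 0, ±1 (not L=0↔0): L: 4 → 5, ΔL = +1 — satisfied.
ΔJ = 0, ±1 (not J=0↔0): J: 4 → 5, ΔJ = +1 — satisfied.
All four E1 rules are satisfied.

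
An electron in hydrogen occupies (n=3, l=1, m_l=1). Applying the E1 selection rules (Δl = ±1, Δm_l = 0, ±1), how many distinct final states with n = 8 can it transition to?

4

E1 requires Δl = ±1, so l_f ∈ {0, 2}; with 0 ≤ l_f ≤ n_f−1 = 7, the allowed l_f values are {0, 2}.
For l_f = 0: m_f ∈ {m_i−1, m_i, m_i+1} ∩ [−0, 0] = {0} → 1 state.
For l_f = 2: m_f ∈ {m_i−1, m_i, m_i+1} ∩ [−2, 2] = {0, 1, 2} → 3 states.
Total: 4.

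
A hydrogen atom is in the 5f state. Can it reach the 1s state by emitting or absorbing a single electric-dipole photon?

forbidden

Δl = 0 − 3 = -3; the E1 rule Δl = ±1 is fails.
The transition is electric-dipole forbidden.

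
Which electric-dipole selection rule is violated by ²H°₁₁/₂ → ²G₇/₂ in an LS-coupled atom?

the ΔJ = 0, ±1 rule

Parity must change: odd → even — ok.
ΔS = 0: S: 1/2 → 1/2 — ok.
ΔL = 0, ±1 (not L=0↔0): L: 5 → 4, ΔL = -1 — ok.
ΔJ = 0, ±1 (not J=0↔0): J: 11/2 → 7/2, ΔJ = -2 — fails.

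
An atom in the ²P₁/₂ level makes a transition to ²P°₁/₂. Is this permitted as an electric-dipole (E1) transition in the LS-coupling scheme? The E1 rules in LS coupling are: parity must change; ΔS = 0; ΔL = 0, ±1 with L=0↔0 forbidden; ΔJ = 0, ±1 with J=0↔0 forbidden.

Initial level: S=1/2, L=1, J=1/2, parity even. Final level: S=1/2, L=1, J=1/2, parity odd.
Parity must change: even → odd — ✓.
ΔS = 0: S: 1/2 → 1/2 — ✓.
ΔL = 0, ±1 (not L=0↔0): L: 1 → 1, ΔL = +0 — ✓.
ΔJ = 0, ±1 (not J=0↔0): J: 1/2 → 1/2, ΔJ = +0 — ✓.
All four E1 rules are satisfied.

allowed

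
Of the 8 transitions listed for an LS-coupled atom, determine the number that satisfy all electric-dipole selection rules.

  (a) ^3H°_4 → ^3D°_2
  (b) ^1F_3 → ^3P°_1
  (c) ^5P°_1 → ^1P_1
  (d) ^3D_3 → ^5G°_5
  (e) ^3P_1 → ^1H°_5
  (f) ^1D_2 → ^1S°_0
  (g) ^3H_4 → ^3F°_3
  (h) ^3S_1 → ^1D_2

0

(a) forbidden (parity, ΔL, ΔJ fail)
(b) forbidden (ΔS, ΔL, ΔJ fail)
(c) forbidden (ΔS fails)
(d) forbidden (ΔS, ΔL, ΔJ fail)
(e) forbidden (ΔS, ΔL, ΔJ fail)
(f) forbidden (ΔL, ΔJ fail)
(g) forbidden (ΔL fails)
(h) forbidden (parity, ΔS, ΔL fail)
Total allowed: 0 of 8.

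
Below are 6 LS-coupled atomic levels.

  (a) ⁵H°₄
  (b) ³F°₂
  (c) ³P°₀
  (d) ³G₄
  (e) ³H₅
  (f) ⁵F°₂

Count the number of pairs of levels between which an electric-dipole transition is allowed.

(a)–(b): forbidden (parity, ΔS, ΔL, ΔJ).
(a)–(c): forbidden (parity, ΔS, ΔL, ΔJ).
(a)–(d): forbidden (ΔS).
(a)–(e): forbidden (ΔS).
(a)–(f): forbidden (parity, ΔL, ΔJ).
(b)–(c): forbidden (parity, ΔL, ΔJ).
(b)–(d): forbidden (ΔJ).
(b)–(e): forbidden (ΔL, ΔJ).
(b)–(f): forbidden (parity, ΔS).
(c)–(d): forbidden (ΔL, ΔJ).
(c)–(e): forbidden (ΔL, ΔJ).
(c)–(f): forbidden (parity, ΔS, ΔL, ΔJ).
(d)–(e): forbidden (parity).
(d)–(f): forbidden (ΔS, ΔJ).
(e)–(f): forbidden (ΔS, ΔL, ΔJ).
Allowed pairs: 0 of 15.

0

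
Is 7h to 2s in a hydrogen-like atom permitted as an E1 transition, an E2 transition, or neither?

Δl = 0 − 5 = -5; l_i + l_f = 5.
E1 (Δl = ±1): not satisfied.
E2 (Δl = 0,±2, l_i+l_f ≥ 2): not satisfied.

neither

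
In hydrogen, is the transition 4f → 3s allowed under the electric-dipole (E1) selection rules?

l: 3 → 0 (Δl = -3). Δl = ±1 fails.
The transition is electric-dipole forbidden.

forbidden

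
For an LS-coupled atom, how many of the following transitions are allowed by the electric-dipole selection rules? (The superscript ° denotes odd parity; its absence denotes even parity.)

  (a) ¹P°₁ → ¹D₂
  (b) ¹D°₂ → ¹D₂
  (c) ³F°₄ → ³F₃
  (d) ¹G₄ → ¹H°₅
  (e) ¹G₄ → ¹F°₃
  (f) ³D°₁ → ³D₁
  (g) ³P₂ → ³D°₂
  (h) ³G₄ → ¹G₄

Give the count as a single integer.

(a) allowed
(b) allowed
(c) allowed
(d) allowed
(e) allowed
(f) allowed
(g) allowed
(h) forbidden (parity, ΔS fail)
Total allowed: 7 of 8.

7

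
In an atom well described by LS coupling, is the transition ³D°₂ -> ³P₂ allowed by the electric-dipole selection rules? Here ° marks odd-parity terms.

ΔJ = 0, ±1 (not J=0↔0): J: 2 → 2, ΔJ = +0 — passes.
ΔS = 0: S: 1 → 1 — passes.
Parity must change: odd → even — passes.
ΔL = 0, ±1 (not L=0↔0): L: 2 → 1, ΔL = -1 — passes.
All four E1 rules are satisfied.

allowed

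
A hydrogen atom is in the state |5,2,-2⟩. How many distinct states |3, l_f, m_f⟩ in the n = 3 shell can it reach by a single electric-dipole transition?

1

E1 requires Δl = ±1, so l_f ∈ {1, 3}; with 0 ≤ l_f ≤ n_f−1 = 2, the allowed l_f values are {1}.
For l_f = 1: m_f ∈ {m_i−1, m_i, m_i+1} ∩ [−1, 1] = {-1} → 1 state.
Total: 1.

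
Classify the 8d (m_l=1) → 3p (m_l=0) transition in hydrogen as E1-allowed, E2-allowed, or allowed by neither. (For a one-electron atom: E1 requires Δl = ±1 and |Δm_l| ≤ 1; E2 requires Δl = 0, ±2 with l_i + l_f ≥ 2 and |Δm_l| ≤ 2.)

Δl = 1 − 2 = -1; l_i + l_f = 3.
Δm_l = -1.
E1 (Δl = ±1, |Δm_l| ≤ 1): satisfied.
E2 (Δl = 0,±2, l_i+l_f ≥ 2, |Δm_l| ≤ 2): not satisfied.

E1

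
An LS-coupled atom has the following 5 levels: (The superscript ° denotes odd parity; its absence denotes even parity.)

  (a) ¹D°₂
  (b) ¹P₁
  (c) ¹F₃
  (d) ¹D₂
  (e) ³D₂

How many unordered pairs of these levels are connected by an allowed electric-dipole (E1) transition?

3

(a)–(b): allowed.
(a)–(c): allowed.
(a)–(d): allowed.
(a)–(e): forbidden (ΔS).
(b)–(c): forbidden (parity, ΔL, ΔJ).
(b)–(d): forbidden (parity).
(b)–(e): forbidden (parity, ΔS).
(c)–(d): forbidden (parity).
(c)–(e): forbidden (parity, ΔS).
(d)–(e): forbidden (parity, ΔS).
Allowed pairs: 3 of 10.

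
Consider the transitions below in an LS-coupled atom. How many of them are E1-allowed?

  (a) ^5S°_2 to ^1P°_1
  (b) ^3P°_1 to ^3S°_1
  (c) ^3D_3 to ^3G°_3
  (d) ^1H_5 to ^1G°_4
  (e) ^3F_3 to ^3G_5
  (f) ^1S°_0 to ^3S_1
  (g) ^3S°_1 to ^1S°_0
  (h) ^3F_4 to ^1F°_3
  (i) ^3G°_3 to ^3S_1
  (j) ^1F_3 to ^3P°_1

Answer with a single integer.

(a) forbidden (parity, ΔS fail)
(b) forbidden (parity fails)
(c) forbidden (ΔL fails)
(d) allowed
(e) forbidden (parity, ΔJ fail)
(f) forbidden (ΔS, ΔL fail)
(g) forbidden (parity, ΔS, ΔL fail)
(h) forbidden (ΔS fails)
(i) forbidden (ΔL, ΔJ fail)
(j) forbidden (ΔS, ΔL, ΔJ fail)
Total allowed: 1 of 10.

1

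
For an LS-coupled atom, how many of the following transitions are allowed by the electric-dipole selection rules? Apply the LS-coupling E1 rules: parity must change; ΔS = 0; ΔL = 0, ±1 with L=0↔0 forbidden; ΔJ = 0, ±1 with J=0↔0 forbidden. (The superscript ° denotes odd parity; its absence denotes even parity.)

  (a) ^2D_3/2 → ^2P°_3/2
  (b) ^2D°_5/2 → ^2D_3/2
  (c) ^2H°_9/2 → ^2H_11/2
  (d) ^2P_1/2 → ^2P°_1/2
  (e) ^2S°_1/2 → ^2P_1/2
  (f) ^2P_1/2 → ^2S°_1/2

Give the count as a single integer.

(a) allowed
(b) allowed
(c) allowed
(d) allowed
(e) allowed
(f) allowed
Total allowed: 6 of 6.

6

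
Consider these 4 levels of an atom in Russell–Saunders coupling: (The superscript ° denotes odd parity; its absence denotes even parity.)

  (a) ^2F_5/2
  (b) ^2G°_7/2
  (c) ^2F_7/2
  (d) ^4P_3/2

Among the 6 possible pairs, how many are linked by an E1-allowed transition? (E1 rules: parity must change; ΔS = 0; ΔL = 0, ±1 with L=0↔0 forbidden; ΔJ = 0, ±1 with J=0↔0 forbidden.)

(a)–(b): allowed.
(a)–(c): forbidden (parity).
(a)–(d): forbidden (parity, ΔS, ΔL).
(b)–(c): allowed.
(b)–(d): forbidden (ΔS, ΔL, ΔJ).
(c)–(d): forbidden (parity, ΔS, ΔL, ΔJ).
Allowed pairs: 2 of 6.

2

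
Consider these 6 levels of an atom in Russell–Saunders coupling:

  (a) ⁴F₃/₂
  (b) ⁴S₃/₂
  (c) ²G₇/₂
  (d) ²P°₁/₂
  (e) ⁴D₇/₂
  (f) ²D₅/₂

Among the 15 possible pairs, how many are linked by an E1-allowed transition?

(a)–(b): forbidden (parity, ΔL).
(a)–(c): forbidden (parity, ΔS, ΔJ).
(a)–(d): forbidden (ΔS, ΔL).
(a)–(e): forbidden (parity, ΔJ).
(a)–(f): forbidden (parity, ΔS).
(b)–(c): forbidden (parity, ΔS, ΔL, ΔJ).
(b)–(d): forbidden (ΔS).
(b)–(e): forbidden (parity, ΔL, ΔJ).
(b)–(f): forbidden (parity, ΔS, ΔL).
(c)–(d): forbidden (ΔL, ΔJ).
(c)–(e): forbidden (parity, ΔS, ΔL).
(c)–(f): forbidden (parity, ΔL).
(d)–(e): forbidden (ΔS, ΔJ).
(d)–(f): forbidden (ΔJ).
(e)–(f): forbidden (parity, ΔS).
Allowed pairs: 0 of 15.

0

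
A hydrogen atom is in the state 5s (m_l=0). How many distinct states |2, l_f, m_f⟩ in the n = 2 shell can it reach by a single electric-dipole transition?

3

E1 requires Δl = ±1, so l_f ∈ {-1, 1}; with 0 ≤ l_f ≤ n_f−1 = 1, the allowed l_f values are {1}.
For l_f = 1: m_f ∈ {m_i−1, m_i, m_i+1} ∩ [−1, 1] = {-1, 0, 1} → 3 states.
Total: 3.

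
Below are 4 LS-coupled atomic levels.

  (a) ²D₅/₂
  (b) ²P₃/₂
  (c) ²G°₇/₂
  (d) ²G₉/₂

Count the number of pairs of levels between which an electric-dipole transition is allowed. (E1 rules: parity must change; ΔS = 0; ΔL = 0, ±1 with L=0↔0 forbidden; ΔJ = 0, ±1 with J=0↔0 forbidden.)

(a)–(b): forbidden (parity).
(a)–(c): forbidden (ΔL).
(a)–(d): forbidden (parity, ΔL, ΔJ).
(b)–(c): forbidden (ΔL, ΔJ).
(b)–(d): forbidden (parity, ΔL, ΔJ).
(c)–(d): allowed.
Allowed pairs: 1 of 6.

1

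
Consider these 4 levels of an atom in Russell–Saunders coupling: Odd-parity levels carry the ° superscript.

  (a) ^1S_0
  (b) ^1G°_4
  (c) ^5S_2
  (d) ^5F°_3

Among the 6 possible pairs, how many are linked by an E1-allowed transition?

(a)–(b): forbidden (ΔL, ΔJ).
(a)–(c): forbidden (parity, ΔS, ΔL, ΔJ).
(a)–(d): forbidden (ΔS, ΔL, ΔJ).
(b)–(c): forbidden (ΔS, ΔL, ΔJ).
(b)–(d): forbidden (parity, ΔS).
(c)–(d): forbidden (ΔL).
Allowed pairs: 0 of 6.

0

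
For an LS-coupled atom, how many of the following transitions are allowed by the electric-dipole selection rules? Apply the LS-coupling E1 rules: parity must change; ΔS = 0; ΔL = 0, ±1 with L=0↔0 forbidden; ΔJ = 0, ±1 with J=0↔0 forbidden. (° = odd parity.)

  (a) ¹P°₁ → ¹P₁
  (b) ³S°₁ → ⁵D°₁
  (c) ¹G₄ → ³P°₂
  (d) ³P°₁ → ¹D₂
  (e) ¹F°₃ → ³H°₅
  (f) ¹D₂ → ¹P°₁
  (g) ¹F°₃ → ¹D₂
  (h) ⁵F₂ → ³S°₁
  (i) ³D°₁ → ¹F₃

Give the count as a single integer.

3

(a) allowed
(b) forbidden (parity, ΔS, ΔL fail)
(c) forbidden (ΔS, ΔL, ΔJ fail)
(d) forbidden (ΔS fails)
(e) forbidden (parity, ΔS, ΔL, ΔJ fail)
(f) allowed
(g) allowed
(h) forbidden (ΔS, ΔL fail)
(i) forbidden (ΔS, ΔJ fail)
Total allowed: 3 of 9.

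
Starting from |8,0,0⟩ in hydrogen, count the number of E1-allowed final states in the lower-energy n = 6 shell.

E1 requires Δl = ±1, so l_f ∈ {-1, 1}; with 0 ≤ l_f ≤ n_f−1 = 5, the allowed l_f values are {1}.
For l_f = 1: m_f ∈ {m_i−1, m_i, m_i+1} ∩ [−1, 1] = {-1, 0, 1} → 3 states.
Total: 3.

3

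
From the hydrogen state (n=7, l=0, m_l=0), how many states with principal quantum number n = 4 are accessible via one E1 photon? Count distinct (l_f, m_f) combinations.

E1 requires Δl = ±1, so l_f ∈ {-1, 1}; with 0 ≤ l_f ≤ n_f−1 = 3, the allowed l_f values are {1}.
For l_f = 1: m_f ∈ {m_i−1, m_i, m_i+1} ∩ [−1, 1] = {-1, 0, 1} → 3 states.
Total: 3.

3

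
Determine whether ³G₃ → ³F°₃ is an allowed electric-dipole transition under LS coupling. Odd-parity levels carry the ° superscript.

allowed

Initial level: S=1, L=4, J=3, parity even. Final level: S=1, L=3, J=3, parity odd.
ΔL = 0, ±1 (not L=0↔0): L: 4 → 3, ΔL = -1 — ✓.
ΔS = 0: S: 1 → 1 — ✓.
Parity must change: even → odd — ✓.
ΔJ = 0, ±1 (not J=0↔0): J: 3 → 3, ΔJ = +0 — ✓.
All four E1 rules are satisfied.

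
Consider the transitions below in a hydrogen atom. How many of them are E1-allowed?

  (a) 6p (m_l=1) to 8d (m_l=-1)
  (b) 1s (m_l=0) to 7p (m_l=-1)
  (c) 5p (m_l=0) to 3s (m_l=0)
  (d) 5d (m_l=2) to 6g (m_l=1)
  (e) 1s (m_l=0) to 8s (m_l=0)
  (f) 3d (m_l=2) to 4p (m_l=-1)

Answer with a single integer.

2

(a) forbidden — Δm_l = -2 (E1 requires Δm_l = 0, ±1)
(b) allowed
(c) allowed
(d) forbidden — Δl = +2 (E1 requires Δl = ±1)
(e) forbidden — Δl = +0 (E1 requires Δl = ±1)
(f) forbidden — Δm_l = -3 (E1 requires Δm_l = 0, ±1)
Total allowed: 2 of 6.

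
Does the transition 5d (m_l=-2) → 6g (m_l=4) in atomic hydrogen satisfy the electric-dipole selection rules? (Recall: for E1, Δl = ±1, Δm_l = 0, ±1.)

forbidden

l: 2 → 4 (Δl = +2). Δl = ±1 ✗.
m_l: -2 → 4 (Δm_l = +6). |Δm_l| ≤ 1 ✗.
The transition is electric-dipole forbidden.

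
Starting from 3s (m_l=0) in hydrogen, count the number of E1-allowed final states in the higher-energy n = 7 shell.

3

E1 requires Δl = ±1, so l_f ∈ {-1, 1}; with 0 ≤ l_f ≤ n_f−1 = 6, the allowed l_f values are {1}.
For l_f = 1: m_f ∈ {m_i−1, m_i, m_i+1} ∩ [−1, 1] = {-1, 0, 1} → 3 states.
Total: 3.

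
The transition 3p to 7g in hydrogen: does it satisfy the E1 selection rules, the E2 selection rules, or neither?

neither

Δl = 4 − 1 = +3; l_i + l_f = 5.
E1 (Δl = ±1): not satisfied.
E2 (Δl = 0,±2, l_i+l_f ≥ 2): not satisfied.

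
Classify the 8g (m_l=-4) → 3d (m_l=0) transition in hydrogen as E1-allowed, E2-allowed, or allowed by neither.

neither

Δl = 2 − 4 = -2; l_i + l_f = 6.
Δm_l = +4.
E1 (Δl = ±1, |Δm_l| ≤ 1): not satisfied.
E2 (Δl = 0,±2, l_i+l_f ≥ 2, |Δm_l| ≤ 2): not satisfied.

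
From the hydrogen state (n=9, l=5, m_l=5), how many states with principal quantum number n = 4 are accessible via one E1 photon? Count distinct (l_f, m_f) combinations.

E1 requires l_f ∈ {4, 6}, but neither lies in [0, 3], so no final state is reachable.
Total: 0.

0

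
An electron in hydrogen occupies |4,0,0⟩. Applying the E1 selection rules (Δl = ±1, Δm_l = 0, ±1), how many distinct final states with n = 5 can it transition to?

3

E1 requires Δl = ±1, so l_f ∈ {-1, 1}; with 0 ≤ l_f ≤ n_f−1 = 4, the allowed l_f values are {1}.
For l_f = 1: m_f ∈ {m_i−1, m_i, m_i+1} ∩ [−1, 1] = {-1, 0, 1} → 3 states.
Total: 3.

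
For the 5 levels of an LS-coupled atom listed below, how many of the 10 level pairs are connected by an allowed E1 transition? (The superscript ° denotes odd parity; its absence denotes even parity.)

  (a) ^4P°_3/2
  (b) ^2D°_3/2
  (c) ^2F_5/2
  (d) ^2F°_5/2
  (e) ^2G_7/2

(a)–(b): forbidden (parity, ΔS).
(a)–(c): forbidden (ΔS, ΔL).
(a)–(d): forbidden (parity, ΔS, ΔL).
(a)–(e): forbidden (ΔS, ΔL, ΔJ).
(b)–(c): allowed.
(b)–(d): forbidden (parity).
(b)–(e): forbidden (ΔL, ΔJ).
(c)–(d): allowed.
(c)–(e): forbidden (parity).
(d)–(e): allowed.
Allowed pairs: 3 of 10.

3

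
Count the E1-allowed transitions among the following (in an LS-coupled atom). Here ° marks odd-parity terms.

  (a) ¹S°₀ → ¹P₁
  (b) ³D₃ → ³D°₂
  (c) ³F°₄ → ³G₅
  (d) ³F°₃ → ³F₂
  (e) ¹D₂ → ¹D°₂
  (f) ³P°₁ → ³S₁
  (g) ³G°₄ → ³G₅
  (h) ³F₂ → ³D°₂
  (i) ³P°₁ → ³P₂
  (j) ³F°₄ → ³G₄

10

(a) allowed
(b) allowed
(c) allowed
(d) allowed
(e) allowed
(f) allowed
(g) allowed
(h) allowed
(i) allowed
(j) allowed
Total allowed: 10 of 10.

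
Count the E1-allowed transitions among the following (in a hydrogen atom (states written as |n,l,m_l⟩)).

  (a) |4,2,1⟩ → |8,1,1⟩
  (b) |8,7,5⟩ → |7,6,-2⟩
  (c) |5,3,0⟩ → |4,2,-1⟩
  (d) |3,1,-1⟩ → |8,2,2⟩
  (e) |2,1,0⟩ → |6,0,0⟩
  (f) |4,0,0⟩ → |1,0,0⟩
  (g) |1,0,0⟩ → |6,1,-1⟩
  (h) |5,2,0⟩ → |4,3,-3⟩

(a) allowed
(b) forbidden — Δm_l = -7 (E1 requires Δm_l = 0, ±1)
(c) allowed
(d) forbidden — Δm_l = +3 (E1 requires Δm_l = 0, ±1)
(e) allowed
(f) forbidden — Δl = +0 (E1 requires Δl = ±1)
(g) allowed
(h) forbidden — Δm_l = -3 (E1 requires Δm_l = 0, ±1)
Total allowed: 4 of 8.

4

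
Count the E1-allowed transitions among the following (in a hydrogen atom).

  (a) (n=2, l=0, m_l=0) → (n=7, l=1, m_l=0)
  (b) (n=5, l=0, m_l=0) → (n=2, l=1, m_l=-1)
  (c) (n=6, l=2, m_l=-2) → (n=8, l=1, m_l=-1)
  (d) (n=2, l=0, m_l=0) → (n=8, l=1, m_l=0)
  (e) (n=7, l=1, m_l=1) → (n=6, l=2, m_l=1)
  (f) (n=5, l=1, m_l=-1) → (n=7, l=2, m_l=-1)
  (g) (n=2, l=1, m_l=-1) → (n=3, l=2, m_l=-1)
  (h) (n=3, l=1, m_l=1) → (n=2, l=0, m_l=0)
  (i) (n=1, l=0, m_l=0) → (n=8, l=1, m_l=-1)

(a) allowed
(b) allowed
(c) allowed
(d) allowed
(e) allowed
(f) allowed
(g) allowed
(h) allowed
(i) allowed
Total allowed: 9 of 9.

9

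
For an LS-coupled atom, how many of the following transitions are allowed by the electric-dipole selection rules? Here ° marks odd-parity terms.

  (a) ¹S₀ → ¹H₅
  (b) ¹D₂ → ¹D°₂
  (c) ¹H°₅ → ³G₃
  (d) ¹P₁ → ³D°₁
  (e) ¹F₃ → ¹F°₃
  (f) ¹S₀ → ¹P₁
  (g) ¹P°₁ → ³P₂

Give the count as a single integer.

(a) forbidden (parity, ΔL, ΔJ fail)
(b) allowed
(c) forbidden (ΔS, ΔJ fail)
(d) forbidden (ΔS fails)
(e) allowed
(f) forbidden (parity fails)
(g) forbidden (ΔS fails)
Total allowed: 2 of 7.

2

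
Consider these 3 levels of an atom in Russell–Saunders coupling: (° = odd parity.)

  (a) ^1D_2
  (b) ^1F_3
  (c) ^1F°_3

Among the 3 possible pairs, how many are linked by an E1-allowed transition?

2

(a)–(b): forbidden (parity).
(a)–(c): allowed.
(b)–(c): allowed.
Allowed pairs: 2 of 3.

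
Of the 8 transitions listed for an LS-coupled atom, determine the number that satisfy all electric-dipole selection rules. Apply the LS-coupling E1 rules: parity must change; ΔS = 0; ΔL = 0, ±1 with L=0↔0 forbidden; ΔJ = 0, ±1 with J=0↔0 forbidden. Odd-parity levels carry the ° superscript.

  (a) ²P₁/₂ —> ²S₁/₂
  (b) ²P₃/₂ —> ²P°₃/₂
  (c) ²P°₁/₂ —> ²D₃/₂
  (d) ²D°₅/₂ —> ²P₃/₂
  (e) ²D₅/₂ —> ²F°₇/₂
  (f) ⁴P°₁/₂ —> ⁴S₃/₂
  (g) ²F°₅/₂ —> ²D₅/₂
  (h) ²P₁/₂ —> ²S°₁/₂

7

(a) forbidden (parity fails)
(b) allowed
(c) allowed
(d) allowed
(e) allowed
(f) allowed
(g) allowed
(h) allowed
Total allowed: 7 of 8.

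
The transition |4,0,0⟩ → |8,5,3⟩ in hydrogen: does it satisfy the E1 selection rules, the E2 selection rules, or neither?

neither

Δl = 5 − 0 = +5; l_i + l_f = 5.
Δm_l = +3.
E1 (Δl = ±1, |Δm_l| ≤ 1): not satisfied.
E2 (Δl = 0,±2, l_i+l_f ≥ 2, |Δm_l| ≤ 2): not satisfied.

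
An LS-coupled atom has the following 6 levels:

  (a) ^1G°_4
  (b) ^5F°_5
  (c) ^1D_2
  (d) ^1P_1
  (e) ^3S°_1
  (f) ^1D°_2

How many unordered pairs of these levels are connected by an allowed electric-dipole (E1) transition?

2

(a)–(b): forbidden (parity, ΔS).
(a)–(c): forbidden (ΔL, ΔJ).
(a)–(d): forbidden (ΔL, ΔJ).
(a)–(e): forbidden (parity, ΔS, ΔL, ΔJ).
(a)–(f): forbidden (parity, ΔL, ΔJ).
(b)–(c): forbidden (ΔS, ΔJ).
(b)–(d): forbidden (ΔS, ΔL, ΔJ).
(b)–(e): forbidden (parity, ΔS, ΔL, ΔJ).
(b)–(f): forbidden (parity, ΔS, ΔJ).
(c)–(d): forbidden (parity).
(c)–(e): forbidden (ΔS, ΔL).
(c)–(f): allowed.
(d)–(e): forbidden (ΔS).
(d)–(f): allowed.
(e)–(f): forbidden (parity, ΔS, ΔL).
Allowed pairs: 2 of 15.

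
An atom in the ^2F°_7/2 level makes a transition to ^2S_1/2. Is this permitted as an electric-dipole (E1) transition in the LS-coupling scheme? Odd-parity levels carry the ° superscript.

forbidden

ΔL = 0, ±1 (not L=0↔0): L: 3 → 0, ΔL = -3 — fails.
Parity must change: odd → even — passes.
ΔJ = 0, ±1 (not J=0↔0): J: 7/2 → 1/2, ΔJ = -3 — fails.
ΔS = 0: S: 1/2 → 1/2 — passes.
Rule(s) violated: ΔL, ΔJ.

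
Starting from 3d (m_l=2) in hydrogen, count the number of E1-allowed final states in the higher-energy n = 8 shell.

4

E1 requires Δl = ±1, so l_f ∈ {1, 3}; with 0 ≤ l_f ≤ n_f−1 = 7, the allowed l_f values are {1, 3}.
For l_f = 1: m_f ∈ {m_i−1, m_i, m_i+1} ∩ [−1, 1] = {1} → 1 state.
For l_f = 3: m_f ∈ {m_i−1, m_i, m_i+1} ∩ [−3, 3] = {1, 2, 3} → 3 states.
Total: 4.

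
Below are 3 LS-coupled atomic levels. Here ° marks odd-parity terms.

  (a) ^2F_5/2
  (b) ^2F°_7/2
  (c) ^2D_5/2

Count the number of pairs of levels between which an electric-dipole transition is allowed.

(a)–(b): allowed.
(a)–(c): forbidden (parity).
(b)–(c): allowed.
Allowed pairs: 2 of 3.

2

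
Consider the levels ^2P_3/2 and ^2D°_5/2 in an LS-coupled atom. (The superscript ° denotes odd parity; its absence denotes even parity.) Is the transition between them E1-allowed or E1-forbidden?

allowed

ΔJ = 0, ±1 (not J=0↔0): J: 3/2 → 5/2, ΔJ = +1 — ✓.
ΔL = 0, ±1 (not L=0↔0): L: 1 → 2, ΔL = +1 — ✓.
Parity must change: even → odd — ✓.
ΔS = 0: S: 1/2 → 1/2 — ✓.
All four E1 rules are satisfied.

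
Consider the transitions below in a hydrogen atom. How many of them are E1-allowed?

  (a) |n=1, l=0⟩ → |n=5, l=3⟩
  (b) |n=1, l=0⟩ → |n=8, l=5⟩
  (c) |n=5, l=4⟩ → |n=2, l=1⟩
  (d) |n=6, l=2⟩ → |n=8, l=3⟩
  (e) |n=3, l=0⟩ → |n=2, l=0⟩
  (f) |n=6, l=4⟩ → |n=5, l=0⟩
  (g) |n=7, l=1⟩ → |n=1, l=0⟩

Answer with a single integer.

(a) forbidden — Δl = +3 (E1 requires Δl = ±1)
(b) forbidden — Δl = +5 (E1 requires Δl = ±1)
(c) forbidden — Δl = -3 (E1 requires Δl = ±1)
(d) allowed
(e) forbidden — Δl = +0 (E1 requires Δl = ±1)
(f) forbidden — Δl = -4 (E1 requires Δl = ±1)
(g) allowed
Total allowed: 2 of 7.

2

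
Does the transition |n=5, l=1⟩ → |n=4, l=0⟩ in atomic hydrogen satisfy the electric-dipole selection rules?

l: 1 → 0 (Δl = -1). Δl = ±1 ok.
All E1 selection rules are satisfied.

allowed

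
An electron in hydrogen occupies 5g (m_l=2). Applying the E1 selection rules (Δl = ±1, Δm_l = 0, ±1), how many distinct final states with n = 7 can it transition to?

E1 requires Δl = ±1, so l_f ∈ {3, 5}; with 0 ≤ l_f ≤ n_f−1 = 6, the allowed l_f values are {3, 5}.
For l_f = 3: m_f ∈ {m_i−1, m_i, m_i+1} ∩ [−3, 3] = {1, 2, 3} → 3 states.
For l_f = 5: m_f ∈ {m_i−1, m_i, m_i+1} ∩ [−5, 5] = {1, 2, 3} → 3 states.
Total: 6.

6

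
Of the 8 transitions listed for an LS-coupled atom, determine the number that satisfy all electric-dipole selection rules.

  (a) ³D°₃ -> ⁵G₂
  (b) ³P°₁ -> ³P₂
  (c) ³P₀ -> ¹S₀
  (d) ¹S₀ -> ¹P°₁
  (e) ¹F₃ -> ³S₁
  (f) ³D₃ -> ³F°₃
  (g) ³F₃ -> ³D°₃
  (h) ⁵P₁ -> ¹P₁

(a) forbidden (ΔS, ΔL fail)
(b) allowed
(c) forbidden (parity, ΔS, ΔJ fail)
(d) allowed
(e) forbidden (parity, ΔS, ΔL, ΔJ fail)
(f) allowed
(g) allowed
(h) forbidden (parity, ΔS fail)
Total allowed: 4 of 8.

4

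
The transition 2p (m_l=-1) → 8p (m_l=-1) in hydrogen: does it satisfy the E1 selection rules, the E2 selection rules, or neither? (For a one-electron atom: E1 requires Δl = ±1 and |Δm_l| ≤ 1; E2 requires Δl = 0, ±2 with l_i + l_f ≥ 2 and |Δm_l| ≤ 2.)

Δl = 1 − 1 = +0; l_i + l_f = 2.
Δm_l = +0.
E1 (Δl = ±1, |Δm_l| ≤ 1): not satisfied.
E2 (Δl = 0,±2, l_i+l_f ≥ 2, |Δm_l| ≤ 2): satisfied.

E2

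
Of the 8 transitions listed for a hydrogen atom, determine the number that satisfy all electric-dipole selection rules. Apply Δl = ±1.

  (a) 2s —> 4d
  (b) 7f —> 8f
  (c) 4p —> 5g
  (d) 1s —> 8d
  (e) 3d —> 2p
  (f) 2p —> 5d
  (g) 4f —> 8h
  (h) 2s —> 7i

2

(a) forbidden — Δl = +2 (E1 requires Δl = ±1)
(b) forbidden — Δl = +0 (E1 requires Δl = ±1)
(c) forbidden — Δl = +3 (E1 requires Δl = ±1)
(d) forbidden — Δl = +2 (E1 requires Δl = ±1)
(e) allowed
(f) allowed
(g) forbidden — Δl = +2 (E1 requires Δl = ±1)
(h) forbidden — Δl = +6 (E1 requires Δl = ±1)
Total allowed: 2 of 8.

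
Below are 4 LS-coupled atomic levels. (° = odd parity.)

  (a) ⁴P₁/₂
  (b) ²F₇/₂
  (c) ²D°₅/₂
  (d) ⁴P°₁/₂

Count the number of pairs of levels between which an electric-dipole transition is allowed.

2

(a)–(b): forbidden (parity, ΔS, ΔL, ΔJ).
(a)–(c): forbidden (ΔS, ΔJ).
(a)–(d): allowed.
(b)–(c): allowed.
(b)–(d): forbidden (ΔS, ΔL, ΔJ).
(c)–(d): forbidden (parity, ΔS, ΔJ).
Allowed pairs: 2 of 6.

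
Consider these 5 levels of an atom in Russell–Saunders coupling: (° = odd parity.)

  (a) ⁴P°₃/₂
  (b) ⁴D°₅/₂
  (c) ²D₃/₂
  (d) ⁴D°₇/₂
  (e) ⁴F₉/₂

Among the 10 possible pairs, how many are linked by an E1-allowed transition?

1

(a)–(b): forbidden (parity).
(a)–(c): forbidden (ΔS).
(a)–(d): forbidden (parity, ΔJ).
(a)–(e): forbidden (ΔL, ΔJ).
(b)–(c): forbidden (ΔS).
(b)–(d): forbidden (parity).
(b)–(e): forbidden (ΔJ).
(c)–(d): forbidden (ΔS, ΔJ).
(c)–(e): forbidden (parity, ΔS, ΔJ).
(d)–(e): allowed.
Allowed pairs: 1 of 10.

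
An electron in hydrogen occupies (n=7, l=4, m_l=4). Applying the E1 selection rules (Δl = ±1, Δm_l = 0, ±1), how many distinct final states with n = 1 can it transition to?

0

E1 requires l_f ∈ {3, 5}, but neither lies in [0, 0], so no final state is reachable.
Total: 0.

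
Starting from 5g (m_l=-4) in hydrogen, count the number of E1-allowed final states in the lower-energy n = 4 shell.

1

E1 requires Δl = ±1, so l_f ∈ {3, 5}; with 0 ≤ l_f ≤ n_f−1 = 3, the allowed l_f values are {3}.
For l_f = 3: m_f ∈ {m_i−1, m_i, m_i+1} ∩ [−3, 3] = {-3} → 1 state.
Total: 1.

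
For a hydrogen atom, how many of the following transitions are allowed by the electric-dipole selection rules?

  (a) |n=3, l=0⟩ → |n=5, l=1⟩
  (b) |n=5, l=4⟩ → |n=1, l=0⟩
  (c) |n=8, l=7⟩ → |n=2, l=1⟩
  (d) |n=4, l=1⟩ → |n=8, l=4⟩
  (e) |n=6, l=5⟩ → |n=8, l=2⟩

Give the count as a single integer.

(a) allowed
(b) forbidden — Δl = -4 (E1 requires Δl = ±1)
(c) forbidden — Δl = -6 (E1 requires Δl = ±1)
(d) forbidden — Δl = +3 (E1 requires Δl = ±1)
(e) forbidden — Δl = -3 (E1 requires Δl = ±1)
Total allowed: 1 of 5.

1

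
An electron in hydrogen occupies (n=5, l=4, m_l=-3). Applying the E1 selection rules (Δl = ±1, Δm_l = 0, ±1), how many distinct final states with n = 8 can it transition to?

5

E1 requires Δl = ±1, so l_f ∈ {3, 5}; with 0 ≤ l_f ≤ n_f−1 = 7, the allowed l_f values are {3, 5}.
For l_f = 3: m_f ∈ {m_i−1, m_i, m_i+1} ∩ [−3, 3] = {-3, -2} → 2 states.
For l_f = 5: m_f ∈ {m_i−1, m_i, m_i+1} ∩ [−5, 5] = {-4, -3, -2} → 3 states.
Total: 5.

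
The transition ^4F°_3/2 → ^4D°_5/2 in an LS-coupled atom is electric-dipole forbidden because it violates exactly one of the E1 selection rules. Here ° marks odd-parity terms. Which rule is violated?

Initial level: S=3/2, L=3, J=3/2, parity odd. Final level: S=3/2, L=2, J=5/2, parity odd.
Parity must change: odd → odd — fails.
ΔL = 0, ±1 (not L=0↔0): L: 3 → 2, ΔL = -1 — ok.
ΔJ = 0, ±1 (not J=0↔0): J: 3/2 → 5/2, ΔJ = +1 — ok.
ΔS = 0: S: 3/2 → 3/2 — ok.

parity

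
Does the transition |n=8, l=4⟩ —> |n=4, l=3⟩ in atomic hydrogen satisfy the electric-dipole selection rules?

l: 4 → 3 (Δl = -1). Δl = ±1 ✓.
All E1 selection rules are satisfied.

allowed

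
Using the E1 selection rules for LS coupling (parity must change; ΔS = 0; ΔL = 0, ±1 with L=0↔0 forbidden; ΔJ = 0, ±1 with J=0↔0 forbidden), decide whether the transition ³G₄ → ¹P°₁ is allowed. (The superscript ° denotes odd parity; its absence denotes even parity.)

forbidden

ΔS = 0: S: 1 → 0 — fails.
Parity must change: even → odd — passes.
ΔL = 0, ±1 (not L=0↔0): L: 4 → 1, ΔL = -3 — fails.
ΔJ = 0, ±1 (not J=0↔0): J: 4 → 1, ΔJ = -3 — fails.
Rule(s) violated: ΔS, ΔL, ΔJ.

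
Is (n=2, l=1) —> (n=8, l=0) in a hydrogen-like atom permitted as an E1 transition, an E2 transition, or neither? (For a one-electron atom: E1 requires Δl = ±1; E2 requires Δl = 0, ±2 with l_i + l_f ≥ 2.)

Δl = 0 − 1 = -1; l_i + l_f = 1.
E1 (Δl = ±1): satisfied.
E2 (Δl = 0,±2, l_i+l_f ≥ 2): not satisfied.

E1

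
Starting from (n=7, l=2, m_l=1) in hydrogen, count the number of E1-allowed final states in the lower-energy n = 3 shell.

2

E1 requires Δl = ±1, so l_f ∈ {1, 3}; with 0 ≤ l_f ≤ n_f−1 = 2, the allowed l_f values are {1}.
For l_f = 1: m_f ∈ {m_i−1, m_i, m_i+1} ∩ [−1, 1] = {0, 1} → 2 states.
Total: 2.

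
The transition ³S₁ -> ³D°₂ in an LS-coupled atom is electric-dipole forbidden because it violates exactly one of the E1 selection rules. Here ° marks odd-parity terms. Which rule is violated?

the ΔL = 0, ±1 rule

Reading off the term symbols: S 1→1, L 0→2, J 1→2, parity even→odd.
Parity must change: even → odd — passes.
ΔS = 0: S: 1 → 1 — passes.
ΔL = 0, ±1 (not L=0↔0): L: 0 → 2, ΔL = +2 — fails.
ΔJ = 0, ±1 (not J=0↔0): J: 1 → 2, ΔJ = +1 — passes.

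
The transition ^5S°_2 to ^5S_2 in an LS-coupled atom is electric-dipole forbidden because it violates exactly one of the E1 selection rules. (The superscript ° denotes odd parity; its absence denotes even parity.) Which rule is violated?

the L=0 ↔ L=0 exclusion

Reading off the term symbols: S 2→2, L 0→0, J 2→2, parity odd→even.
Parity must change: odd → even — ✓.
ΔS = 0: S: 2 → 2 — ✓.
ΔL = 0, ±1 (not L=0↔0): L: 0 → 0, ΔL = +0 — ✗.
ΔJ = 0, ±1 (not J=0↔0): J: 2 → 2, ΔJ = +0 — ✓.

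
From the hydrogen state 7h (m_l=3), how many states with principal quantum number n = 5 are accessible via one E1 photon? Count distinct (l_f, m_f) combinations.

E1 requires Δl = ±1, so l_f ∈ {4, 6}; with 0 ≤ l_f ≤ n_f−1 = 4, the allowed l_f values are {4}.
For l_f = 4: m_f ∈ {m_i−1, m_i, m_i+1} ∩ [−4, 4] = {2, 3, 4} → 3 states.
Total: 3.

3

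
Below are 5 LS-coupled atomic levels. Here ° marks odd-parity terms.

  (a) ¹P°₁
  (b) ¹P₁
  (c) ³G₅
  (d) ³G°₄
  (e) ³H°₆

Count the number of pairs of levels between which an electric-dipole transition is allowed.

(a)–(b): allowed.
(a)–(c): forbidden (ΔS, ΔL, ΔJ).
(a)–(d): forbidden (parity, ΔS, ΔL, ΔJ).
(a)–(e): forbidden (parity, ΔS, ΔL, ΔJ).
(b)–(c): forbidden (parity, ΔS, ΔL, ΔJ).
(b)–(d): forbidden (ΔS, ΔL, ΔJ).
(b)–(e): forbidden (ΔS, ΔL, ΔJ).
(c)–(d): allowed.
(c)–(e): allowed.
(d)–(e): forbidden (parity, ΔJ).
Allowed pairs: 3 of 10.

3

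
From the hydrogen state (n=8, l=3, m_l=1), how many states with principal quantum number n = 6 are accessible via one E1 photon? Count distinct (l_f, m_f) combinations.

E1 requires Δl = ±1, so l_f ∈ {2, 4}; with 0 ≤ l_f ≤ n_f−1 = 5, the allowed l_f values are {2, 4}.
For l_f = 2: m_f ∈ {m_i−1, m_i, m_i+1} ∩ [−2, 2] = {0, 1, 2} → 3 states.
For l_f = 4: m_f ∈ {m_i−1, m_i, m_i+1} ∩ [−4, 4] = {0, 1, 2} → 3 states.
Total: 6.

6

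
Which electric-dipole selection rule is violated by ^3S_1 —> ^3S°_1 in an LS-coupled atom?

Initial level: S=1, L=0, J=1, parity even. Final level: S=1, L=0, J=1, parity odd.
Parity must change: even → odd — ok.
ΔS = 0: S: 1 → 1 — ok.
ΔL = 0, ±1 (not L=0↔0): L: 0 → 0, ΔL = +0 — fails.
ΔJ = 0, ±1 (not J=0↔0): J: 1 → 1, ΔJ = +0 — ok.

the L=0 ↔ L=0 exclusion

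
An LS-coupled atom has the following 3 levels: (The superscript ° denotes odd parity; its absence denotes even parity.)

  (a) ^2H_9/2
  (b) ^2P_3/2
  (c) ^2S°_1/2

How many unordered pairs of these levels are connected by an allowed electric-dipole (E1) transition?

1

(a)–(b): forbidden (parity, ΔL, ΔJ).
(a)–(c): forbidden (ΔL, ΔJ).
(b)–(c): allowed.
Allowed pairs: 1 of 3.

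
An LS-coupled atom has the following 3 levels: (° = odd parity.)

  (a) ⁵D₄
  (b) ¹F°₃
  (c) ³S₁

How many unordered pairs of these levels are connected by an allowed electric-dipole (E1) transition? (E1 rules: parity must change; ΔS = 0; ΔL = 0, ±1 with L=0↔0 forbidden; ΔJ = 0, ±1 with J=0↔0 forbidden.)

(a)–(b): forbidden (ΔS).
(a)–(c): forbidden (parity, ΔS, ΔL, ΔJ).
(b)–(c): forbidden (ΔS, ΔL, ΔJ).
Allowed pairs: 0 of 3.

0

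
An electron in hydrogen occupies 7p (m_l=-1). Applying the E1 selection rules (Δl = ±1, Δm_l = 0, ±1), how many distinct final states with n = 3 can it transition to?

E1 requires Δl = ±1, so l_f ∈ {0, 2}; with 0 ≤ l_f ≤ n_f−1 = 2, the allowed l_f values are {0, 2}.
For l_f = 0: m_f ∈ {m_i−1, m_i, m_i+1} ∩ [−0, 0] = {0} → 1 state.
For l_f = 2: m_f ∈ {m_i−1, m_i, m_i+1} ∩ [−2, 2] = {-2, -1, 0} → 3 states.
Total: 4.

4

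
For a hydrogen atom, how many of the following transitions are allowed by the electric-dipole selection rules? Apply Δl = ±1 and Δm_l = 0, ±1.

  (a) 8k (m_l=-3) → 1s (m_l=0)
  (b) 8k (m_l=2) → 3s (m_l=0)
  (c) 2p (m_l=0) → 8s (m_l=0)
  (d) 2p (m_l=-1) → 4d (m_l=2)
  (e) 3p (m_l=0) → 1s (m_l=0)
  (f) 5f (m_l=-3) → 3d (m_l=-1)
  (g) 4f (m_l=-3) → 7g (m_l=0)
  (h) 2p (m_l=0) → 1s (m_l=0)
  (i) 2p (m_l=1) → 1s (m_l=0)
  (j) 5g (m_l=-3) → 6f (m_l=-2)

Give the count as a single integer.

(a) forbidden — Δl = -7 (E1 requires Δl = ±1); Δm_l = +3 (E1 requires Δm_l = 0, ±1)
(b) forbidden — Δl = -7 (E1 requires Δl = ±1); Δm_l = -2 (E1 requires Δm_l = 0, ±1)
(c) allowed
(d) forbidden — Δm_l = +3 (E1 requires Δm_l = 0, ±1)
(e) allowed
(f) forbidden — Δm_l = +2 (E1 requires Δm_l = 0, ±1)
(g) forbidden — Δm_l = +3 (E1 requires Δm_l = 0, ±1)
(h) allowed
(i) allowed
(j) allowed
Total allowed: 5 of 10.

5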